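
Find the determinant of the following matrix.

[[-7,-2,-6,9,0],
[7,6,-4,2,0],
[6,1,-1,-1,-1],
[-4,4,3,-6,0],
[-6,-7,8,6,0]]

6873

Expand along column 5 (it has 4 zeros):
  + (-1) · M_35   where M_35 = det([-7 -2 -6 9; 7 6 -4 2; -4 4 3 -6; -6 -7 8 6]) = -6873
det = (+1)·(-1)·(-6873) = 6873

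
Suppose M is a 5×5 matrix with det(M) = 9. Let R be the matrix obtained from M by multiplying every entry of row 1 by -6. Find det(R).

det(R) = -54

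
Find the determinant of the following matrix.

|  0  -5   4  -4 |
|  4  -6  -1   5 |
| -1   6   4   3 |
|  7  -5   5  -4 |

The determinant is -2666.

Expand along row 1 (it has 1 zero):
  − (-5) · M_12   where M_12 = det([4 -1 5; -1 4 3; 7 5 -4]) = -306
  + (4) · M_13   where M_13 = det([4 -6 5; -1 6 3; 7 -5 -4]) = -323
  − (-4) · M_14   where M_14 = det([4 -6 -1; -1 6 4; 7 -5 5]) = 39
det = (-1)·(-5)·(-306) + (+1)·(4)·(-323) + (-1)·(-4)·(39) = -2666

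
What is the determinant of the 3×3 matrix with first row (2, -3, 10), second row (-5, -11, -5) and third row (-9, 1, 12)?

Expand along row 1:
  + 2 · |-11 -5; 1 12| = 2·(-132 − (-5)) = -254
  − (-3) · |-5 -5; -9 12| = −(-3)·(-60 − 45) = -315
  + 10 · |-5 -11; -9 1| = 10·(-5 − 99) = -1040
Sum: (-254) + (-315) + (-1040) = -1609

-1609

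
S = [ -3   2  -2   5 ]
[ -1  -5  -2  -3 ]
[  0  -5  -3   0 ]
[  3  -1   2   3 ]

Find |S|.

det(S) = -206

Expand along row 3 (it has 2 zeros):
  − (-5) · M_32   where M_32 = det([-3 -2 5; -1 -2 -3; 3 2 3]) = 32
  + (-3) · M_33   where M_33 = det([-3 2 5; -1 -5 -3; 3 -1 3]) = 122
det = (-1)·(-5)·(32) + (+1)·(-3)·(122) = -206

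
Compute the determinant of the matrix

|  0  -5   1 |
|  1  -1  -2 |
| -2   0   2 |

The determinant is -12.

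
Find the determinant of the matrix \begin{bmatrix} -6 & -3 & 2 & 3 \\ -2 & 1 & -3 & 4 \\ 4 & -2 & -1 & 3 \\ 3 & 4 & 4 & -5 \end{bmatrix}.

656

Expand along row 1:
  + (-6) · M_11   where M_11 = det([1 -3 4; -2 -1 3; 4 4 -5]) = -29
  − (-3) · M_12   where M_12 = det([-2 -3 4; 4 -1 3; 3 4 -5]) = 3
  + (2) · M_13   where M_13 = det([-2 1 4; 4 -2 3; 3 4 -5]) = 121
  − (3) · M_14   where M_14 = det([-2 1 -3; 4 -2 -1; 3 4 4]) = -77
det = (+1)·(-6)·(-29) + (-1)·(-3)·(3) + (+1)·(2)·(121) + (-1)·(3)·(-77) = 656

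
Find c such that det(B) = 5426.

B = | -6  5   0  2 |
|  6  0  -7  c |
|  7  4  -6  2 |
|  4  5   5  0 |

c = -8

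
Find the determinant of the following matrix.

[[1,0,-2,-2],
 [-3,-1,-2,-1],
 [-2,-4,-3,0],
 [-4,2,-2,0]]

-74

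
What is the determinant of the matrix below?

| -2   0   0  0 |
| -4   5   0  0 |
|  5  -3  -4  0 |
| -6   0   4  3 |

The matrix is lower triangular, so the determinant is the product of the diagonal entries:
det = (-2) · (5) · (-4) · (3) = 120

120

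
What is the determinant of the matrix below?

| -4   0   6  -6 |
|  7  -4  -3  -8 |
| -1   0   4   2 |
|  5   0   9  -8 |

Expand along column 2 (it has 3 zeros):
  + (-4) · M_22   where M_22 = det([-4 6 -6; -1 4 2; 5 9 -8]) = 386
det = (+1)·(-4)·(386) = -1544

-1544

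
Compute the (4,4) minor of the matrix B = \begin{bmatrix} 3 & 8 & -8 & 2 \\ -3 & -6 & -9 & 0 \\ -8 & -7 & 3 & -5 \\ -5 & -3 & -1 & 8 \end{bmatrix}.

621

Delete row 4 and column 4; the remaining 3×3 submatrix is [3 8 -8; -3 -6 -9; -8 -7 3].
Its determinant is 621.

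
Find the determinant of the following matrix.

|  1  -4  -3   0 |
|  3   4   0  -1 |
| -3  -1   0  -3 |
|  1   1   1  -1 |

91

Expand along column 3 (it has 2 zeros):
  + (-3) · M_13   where M_13 = det([3 4 -1; -3 -1 -3; 1 1 -1]) = -10
  − (1) · M_43   where M_43 = det([1 -4 0; 3 4 -1; -3 -1 -3]) = -61
det = (+1)·(-3)·(-10) + (-1)·(1)·(-61) = 91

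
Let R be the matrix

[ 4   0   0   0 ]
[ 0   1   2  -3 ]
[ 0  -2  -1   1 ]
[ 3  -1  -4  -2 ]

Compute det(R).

Expand along row 1 (it has 3 zeros):
  + (4) · M_11   where M_11 = det([1 2 -3; -2 -1 1; -1 -4 -2]) = -25
det = (+1)·(4)·(-25) = -100

-100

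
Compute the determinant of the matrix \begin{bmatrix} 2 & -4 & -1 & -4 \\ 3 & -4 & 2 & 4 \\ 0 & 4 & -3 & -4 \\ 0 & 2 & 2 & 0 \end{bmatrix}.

Expand along row 4 (it has 2 zeros):
  + (2) · M_42   where M_42 = det([2 -1 -4; 3 2 4; 0 -3 -4]) = 32
  − (2) · M_43   where M_43 = det([2 -4 -4; 3 -4 4; 0 4 -4]) = -96
det = (+1)·(2)·(32) + (-1)·(2)·(-96) = 256

256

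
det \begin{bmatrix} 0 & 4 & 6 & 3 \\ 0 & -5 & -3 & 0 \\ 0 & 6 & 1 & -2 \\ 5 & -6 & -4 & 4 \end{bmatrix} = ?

-15

Expand along column 1 (it has 3 zeros):
  − (5) · M_41   where M_41 = det([4 6 3; -5 -3 0; 6 1 -2]) = 3
det = (-1)·(5)·(3) = -15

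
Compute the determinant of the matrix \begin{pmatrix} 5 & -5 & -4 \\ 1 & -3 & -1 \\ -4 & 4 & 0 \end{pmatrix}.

The determinant is 32.

Expand along row 3:
  + (-4) · |-5 -4; -3 -1| = (-4)·(5 − 12) = 28
  − 4 · |5 -4; 1 -1| = −4·(-5 − (-4)) = 4
Sum: (28) + (4) = 32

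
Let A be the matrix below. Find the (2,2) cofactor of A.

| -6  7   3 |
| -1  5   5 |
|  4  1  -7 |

Delete row 2 and column 2; the remaining 2×2 submatrix is [-6 3; 4 -7].
Its determinant is (-6)·(-7) − 3·4 = 30.
The cofactor carries sign (−1)^(2+2) = +1, so C_{2,2} = +(30) = 30.

30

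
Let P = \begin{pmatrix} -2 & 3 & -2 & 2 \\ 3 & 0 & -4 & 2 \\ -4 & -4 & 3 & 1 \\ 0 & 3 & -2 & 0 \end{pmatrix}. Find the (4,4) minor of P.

Delete row 4 and column 4; the remaining 3×3 submatrix is [-2 3 -2; 3 0 -4; -4 -4 3].
Its determinant is 77.

77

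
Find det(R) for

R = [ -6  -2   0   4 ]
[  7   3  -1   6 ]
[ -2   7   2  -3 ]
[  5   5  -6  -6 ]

Expand along row 1 (it has 1 zero):
  + (-6) · M_11   where M_11 = det([3 -1 6; 7 2 -3; 5 -6 -6]) = -429
  − (-2) · M_12   where M_12 = det([7 -1 6; -2 2 -3; 5 -6 -6]) = -171
  − (4) · M_14   where M_14 = det([7 3 -1; -2 7 2; 5 5 -6]) = -325
det = (+1)·(-6)·(-429) + (-1)·(-2)·(-171) + (-1)·(4)·(-325) = 3532

|R| = 3532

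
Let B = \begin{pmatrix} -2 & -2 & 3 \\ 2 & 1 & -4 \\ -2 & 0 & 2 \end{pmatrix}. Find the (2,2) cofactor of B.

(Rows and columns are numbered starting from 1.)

The cofactor is 2.

Delete row 2 and column 2; the remaining 2×2 submatrix is [-2 3; -2 2].
Its determinant is (-2)·2 − 3·(-2) = 2.
The cofactor carries sign (−1)^(2+2) = +1, so C_{2,2} = +(2) = 2.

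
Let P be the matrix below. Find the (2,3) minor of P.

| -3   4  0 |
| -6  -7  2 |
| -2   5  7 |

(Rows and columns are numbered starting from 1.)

Delete row 2 and column 3; the remaining 2×2 submatrix is [-3 4; -2 5].
Its determinant is (-3)·5 − 4·(-2) = -7.

The minor is -7.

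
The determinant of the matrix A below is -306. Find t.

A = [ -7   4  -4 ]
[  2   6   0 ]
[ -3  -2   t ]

5

Expanding along the row containing t, det(A) is linear in t: det(A) = (-50)·t + (-56).
Set (-50)·t + (-56) = -306  ⇒  (-50)·t = -250  ⇒  t = 5.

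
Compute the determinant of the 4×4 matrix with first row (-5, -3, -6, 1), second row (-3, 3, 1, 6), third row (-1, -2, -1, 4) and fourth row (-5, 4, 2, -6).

717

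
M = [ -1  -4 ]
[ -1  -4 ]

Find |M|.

det(M) = (-1)·(-4) − (-4)·(-1) = 4 − 4 = 0

0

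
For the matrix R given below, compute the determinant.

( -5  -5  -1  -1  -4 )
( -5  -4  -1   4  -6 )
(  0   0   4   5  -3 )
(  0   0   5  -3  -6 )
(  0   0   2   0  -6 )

-720

R is block upper-triangular with a 2×2 block and a 3×3 block on the diagonal, so its determinant equals the product of the determinants of the diagonal blocks.
det of the 2×2 block = -5
det of the 3×3 block = 144
det = (-5)·(144) = -720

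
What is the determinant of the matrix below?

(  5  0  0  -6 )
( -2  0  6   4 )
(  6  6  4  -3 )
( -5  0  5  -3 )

The determinant is 1860.

Expand along column 2 (it has 3 zeros):
  − (6) · M_32   where M_32 = det([5 0 -6; -2 6 4; -5 5 -3]) = -310
det = (-1)·(6)·(-310) = 1860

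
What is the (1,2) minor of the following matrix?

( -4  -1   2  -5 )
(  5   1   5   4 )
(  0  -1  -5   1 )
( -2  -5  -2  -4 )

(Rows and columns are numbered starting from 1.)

Delete row 1 and column 2; the remaining 3×3 submatrix is [5 5 4; 0 -5 1; -2 -2 -4].
Its determinant is 60.

60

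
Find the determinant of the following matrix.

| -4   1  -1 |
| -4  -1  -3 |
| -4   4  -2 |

-32

Expand along row 1:
  + (-4) · |-1 -3; 4 -2| = (-4)·(2 − (-12)) = -56
  − 1 · |-4 -3; -4 -2| = −1·(8 − 12) = 4
  + (-1) · |-4 -1; -4 4| = (-1)·(-16 − 4) = 20
Sum: (-56) + (4) + (20) = -32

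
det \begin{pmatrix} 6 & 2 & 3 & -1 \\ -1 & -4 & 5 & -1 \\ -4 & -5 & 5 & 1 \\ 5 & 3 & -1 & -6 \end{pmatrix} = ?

The determinant is 135.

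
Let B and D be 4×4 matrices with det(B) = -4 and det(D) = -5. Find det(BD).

det(BD) = det(B)·det(D) = (-4)·(-5) = 20

|BD| = 20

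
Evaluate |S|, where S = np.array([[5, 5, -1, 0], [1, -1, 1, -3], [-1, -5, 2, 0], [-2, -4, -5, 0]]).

Expand along column 4 (it has 3 zeros):
  + (-3) · M_24   where M_24 = det([5 5 -1; -1 -5 2; -2 -4 -5]) = 126
det = (+1)·(-3)·(126) = -378

|S| = -378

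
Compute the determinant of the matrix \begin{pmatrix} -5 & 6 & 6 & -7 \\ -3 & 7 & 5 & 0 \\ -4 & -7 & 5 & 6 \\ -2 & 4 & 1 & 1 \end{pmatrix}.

The determinant is -1073.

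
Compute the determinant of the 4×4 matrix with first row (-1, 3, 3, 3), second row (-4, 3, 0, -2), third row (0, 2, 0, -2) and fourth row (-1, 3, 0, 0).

-66

Expand along column 3 (it has 3 zeros):
  + (3) · M_13   where M_13 = det([-4 3 -2; 0 2 -2; -1 3 0]) = -22
det = (+1)·(3)·(-22) = -66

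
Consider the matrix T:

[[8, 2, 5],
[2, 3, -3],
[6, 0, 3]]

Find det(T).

|T| = -66

Expand along row 3:
  + 6 · |2 5; 3 -3| = 6·(-6 − 15) = -126
  + 3 · |8 2; 2 3| = 3·(24 − 4) = 60
Sum: (-126) + (60) = -66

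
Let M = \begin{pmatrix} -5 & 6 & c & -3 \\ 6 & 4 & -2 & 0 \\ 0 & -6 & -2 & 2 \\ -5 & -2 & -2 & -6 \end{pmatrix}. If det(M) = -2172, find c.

Expanding along the column containing c, det(M) is linear in c: det(M) = (200)·c + (-972).
Set (200)·c + (-972) = -2172  ⇒  (200)·c = -1200  ⇒  c = -6.

-6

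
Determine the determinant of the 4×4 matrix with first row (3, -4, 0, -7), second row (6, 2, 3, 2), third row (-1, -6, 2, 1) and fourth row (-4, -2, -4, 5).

Expand along row 1 (it has 1 zero):
  + (3) · M_11   where M_11 = det([2 3 2; -6 2 1; -2 -4 5]) = 168
  − (-4) · M_12   where M_12 = det([6 3 2; -1 2 1; -4 -4 5]) = 111
  − (-7) · M_14   where M_14 = det([6 2 3; -1 -6 2; -4 -2 -4]) = 78
det = (+1)·(3)·(168) + (-1)·(-4)·(111) + (-1)·(-7)·(78) = 1494

1494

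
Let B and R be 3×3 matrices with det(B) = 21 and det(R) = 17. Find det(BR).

det(BR) = det(B)·det(R) = (21)·(17) = 357

|BR| = 357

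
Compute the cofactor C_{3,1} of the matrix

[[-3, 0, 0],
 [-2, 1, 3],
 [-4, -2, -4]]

0

Delete row 3 and column 1; the remaining 2×2 submatrix is [0 0; 1 3].
Its determinant is 0·3 − 0·1 = 0.
The cofactor carries sign (−1)^(3+1) = +1, so C_{3,1} = +(0) = 0.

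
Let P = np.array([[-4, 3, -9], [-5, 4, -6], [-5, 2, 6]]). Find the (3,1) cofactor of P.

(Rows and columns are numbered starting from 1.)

18

Delete row 3 and column 1; the remaining 2×2 submatrix is [3 -9; 4 -6].
Its determinant is 3·(-6) − (-9)·4 = 18.
The cofactor carries sign (−1)^(3+1) = +1, so C_{3,1} = +(18) = 18.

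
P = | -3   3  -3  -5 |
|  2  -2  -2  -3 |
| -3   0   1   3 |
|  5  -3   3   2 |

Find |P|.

-74

Expand along row 3 (it has 1 zero):
  + (-3) · M_31   where M_31 = det([3 -3 -5; -2 -2 -3; -3 3 2]) = 36
  + (1) · M_33   where M_33 = det([-3 3 -5; 2 -2 -3; 5 -3 2]) = -38
  − (3) · M_34   where M_34 = det([-3 3 -3; 2 -2 -2; 5 -3 3]) = -24
det = (+1)·(-3)·(36) + (+1)·(1)·(-38) + (-1)·(3)·(-24) = -74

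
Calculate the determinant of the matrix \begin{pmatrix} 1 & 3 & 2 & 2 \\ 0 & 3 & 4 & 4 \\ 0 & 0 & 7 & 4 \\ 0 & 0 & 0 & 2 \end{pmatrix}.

The matrix is upper triangular, so the determinant is the product of the diagonal entries:
det = (1) · (3) · (7) · (2) = 42

The determinant is 42.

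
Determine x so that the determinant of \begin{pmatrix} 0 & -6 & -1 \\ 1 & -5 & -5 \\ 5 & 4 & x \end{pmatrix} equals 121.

0

Expanding along the row containing x, det(B) is linear in x: det(B) = (6)·x + (121).
Set (6)·x + (121) = 121  ⇒  (6)·x = 0  ⇒  x = 0.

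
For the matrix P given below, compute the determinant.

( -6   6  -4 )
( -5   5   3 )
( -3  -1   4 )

Expand along row 1:
  + (-6) · |5 3; -1 4| = (-6)·(20 − (-3)) = -138
  − 6 · |-5 3; -3 4| = −6·(-20 − (-9)) = 66
  + (-4) · |-5 5; -3 -1| = (-4)·(5 − (-15)) = -80
Sum: (-138) + (66) + (-80) = -152

The determinant is -152.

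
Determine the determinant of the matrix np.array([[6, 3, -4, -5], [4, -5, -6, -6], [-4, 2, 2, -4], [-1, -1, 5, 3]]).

Expand along row 1:
  + (6) · M_11   where M_11 = det([-5 -6 -6; 2 2 -4; -1 5 3]) = -190
  − (3) · M_12   where M_12 = det([4 -6 -6; -4 2 -4; -1 5 3]) = 116
  + (-4) · M_13   where M_13 = det([4 -5 -6; -4 2 -4; -1 -1 3]) = -108
  − (-5) · M_14   where M_14 = det([4 -5 -6; -4 2 2; -1 -1 5]) = -78
det = (+1)·(6)·(-190) + (-1)·(3)·(116) + (+1)·(-4)·(-108) + (-1)·(-5)·(-78) = -1446

The determinant is -1446.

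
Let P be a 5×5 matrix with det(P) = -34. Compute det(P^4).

1336336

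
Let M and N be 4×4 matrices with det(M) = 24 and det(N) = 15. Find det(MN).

det(MN) = det(M)·det(N) = (24)·(15) = 360

det(MN) = 360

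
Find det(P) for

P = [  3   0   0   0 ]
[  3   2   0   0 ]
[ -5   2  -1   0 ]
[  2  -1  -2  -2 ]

P is lower triangular, so det(P) is the product of the diagonal entries:
det = (3) · (2) · (-1) · (-2) = 12

The determinant is 12.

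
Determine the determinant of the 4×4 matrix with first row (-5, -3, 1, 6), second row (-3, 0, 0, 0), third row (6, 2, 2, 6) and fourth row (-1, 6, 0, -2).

-60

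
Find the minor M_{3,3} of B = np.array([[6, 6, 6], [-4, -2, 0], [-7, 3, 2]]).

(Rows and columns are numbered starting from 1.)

Delete row 3 and column 3; the remaining 2×2 submatrix is [6 6; -4 -2].
Its determinant is 6·(-2) − 6·(-4) = 12.

12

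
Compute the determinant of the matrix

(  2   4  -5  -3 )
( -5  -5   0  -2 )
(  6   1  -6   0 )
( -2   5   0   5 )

Expand along column 3 (it has 2 zeros):
  + (-5) · M_13   where M_13 = det([-5 -5 -2; 6 1 0; -2 5 5]) = 61
  + (-6) · M_33   where M_33 = det([2 4 -3; -5 -5 -2; -2 5 5]) = 191
det = (+1)·(-5)·(61) + (+1)·(-6)·(191) = -1451

-1451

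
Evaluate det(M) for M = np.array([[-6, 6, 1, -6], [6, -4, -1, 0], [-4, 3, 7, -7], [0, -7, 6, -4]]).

Expand along row 2 (it has 1 zero):
  − (6) · M_21   where M_21 = det([6 1 -6; 3 7 -7; -7 6 -4]) = -257
  + (-4) · M_22   where M_22 = det([-6 1 -6; -4 7 -7; 0 6 -4]) = 44
  − (-1) · M_23   where M_23 = det([-6 6 -6; -4 3 -7; 0 -7 -4]) = 102
det = (-1)·(6)·(-257) + (+1)·(-4)·(44) + (-1)·(-1)·(102) = 1468

1468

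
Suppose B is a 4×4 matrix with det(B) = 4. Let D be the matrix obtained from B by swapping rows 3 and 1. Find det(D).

The determinant is -4.

Swapping two rows multiplies the determinant by −1.
det(D) = (-1)·(4) = -4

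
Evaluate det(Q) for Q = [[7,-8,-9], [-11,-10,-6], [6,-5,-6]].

Expand along column 1:
  + 7 · |-10 -6; -5 -6| = 7·(60 − 30) = 210
  − (-11) · |-8 -9; -5 -6| = −(-11)·(48 − 45) = 33
  + 6 · |-8 -9; -10 -6| = 6·(48 − 90) = -252
Sum: (210) + (33) + (-252) = -9

-9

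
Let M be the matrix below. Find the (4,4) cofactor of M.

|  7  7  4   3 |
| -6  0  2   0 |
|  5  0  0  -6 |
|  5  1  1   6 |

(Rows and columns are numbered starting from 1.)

Delete row 4 and column 4; the remaining 3×3 submatrix is [7 7 4; -6 0 2; 5 0 0].
Its determinant is 70.
The cofactor carries sign (−1)^(4+4) = +1, so C_{4,4} = +(70) = 70.

70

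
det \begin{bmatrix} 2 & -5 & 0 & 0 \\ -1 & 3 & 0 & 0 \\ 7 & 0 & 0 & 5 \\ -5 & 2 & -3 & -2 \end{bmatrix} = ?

The matrix is block lower-triangular with a 2×2 block and a 2×2 block on the diagonal, so its determinant equals the product of the determinants of the diagonal blocks.
det of the 2×2 block = 1
det of the 2×2 block = 15
det = (1)·(15) = 15

15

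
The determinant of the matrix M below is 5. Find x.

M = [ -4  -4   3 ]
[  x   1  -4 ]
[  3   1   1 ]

Expanding along the column containing x, det(M) is linear in x: det(M) = (7)·x + (19).
Set (7)·x + (19) = 5  ⇒  (7)·x = -14  ⇒  x = -2.

-2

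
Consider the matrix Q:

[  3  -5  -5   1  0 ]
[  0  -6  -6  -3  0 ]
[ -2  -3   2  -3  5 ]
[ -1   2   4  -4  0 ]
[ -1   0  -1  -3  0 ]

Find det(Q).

Expand along column 5 (it has 4 zeros):
  + (5) · M_35   where M_35 = det([3 -5 -5 1; 0 -6 -6 -3; -1 2 4 -4; -1 0 -1 -3]) = 135
det = (+1)·(5)·(135) = 675

The determinant is 675.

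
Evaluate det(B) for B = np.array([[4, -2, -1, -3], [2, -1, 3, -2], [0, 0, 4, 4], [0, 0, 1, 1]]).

B is block upper-triangular with a 2×2 block and a 2×2 block on the diagonal, so its determinant equals the product of the determinants of the diagonal blocks.
det of the 2×2 block = 0
det of the 2×2 block = 0
det = (0)·(0) = 0

0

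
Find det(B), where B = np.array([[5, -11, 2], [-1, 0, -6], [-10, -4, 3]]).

det(B) = -805

Expand along column 2:
  − (-11) · |-1 -6; -10 3| = −(-11)·(-3 − 60) = -693
  − (-4) · |5 2; -1 -6| = −(-4)·(-30 − (-2)) = -112
Sum: (-693) + (-112) = -805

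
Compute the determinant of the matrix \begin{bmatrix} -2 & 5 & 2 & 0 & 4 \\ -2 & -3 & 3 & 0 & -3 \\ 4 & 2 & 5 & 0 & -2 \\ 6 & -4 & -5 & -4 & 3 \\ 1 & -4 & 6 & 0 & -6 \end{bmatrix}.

Expand along column 4 (it has 4 zeros):
  + (-4) · M_44   where M_44 = det([-2 5 2 4; -2 -3 3 -3; 4 2 5 -2; 1 -4 6 -6]) = 39
det = (+1)·(-4)·(39) = -156

-156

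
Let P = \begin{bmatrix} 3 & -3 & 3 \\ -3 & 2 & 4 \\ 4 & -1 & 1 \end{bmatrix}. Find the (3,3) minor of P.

-3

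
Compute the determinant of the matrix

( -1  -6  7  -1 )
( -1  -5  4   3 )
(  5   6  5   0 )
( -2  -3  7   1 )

Expand along row 3 (it has 1 zero):
  + (5) · M_31   where M_31 = det([-6 7 -1; -5 4 3; -3 7 1]) = 97
  − (6) · M_32   where M_32 = det([-1 7 -1; -1 4 3; -2 7 1]) = -19
  + (5) · M_33   where M_33 = det([-1 -6 -1; -1 -5 3; -2 -3 1]) = 33
det = (+1)·(5)·(97) + (-1)·(6)·(-19) + (+1)·(5)·(33) = 764

764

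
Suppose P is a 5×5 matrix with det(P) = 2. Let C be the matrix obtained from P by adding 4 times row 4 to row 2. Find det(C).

2

Adding a multiple of one row to another leaves the determinant unchanged.
det(C) = (1)·(2) = 2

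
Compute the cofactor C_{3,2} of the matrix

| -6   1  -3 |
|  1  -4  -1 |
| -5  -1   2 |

-9

Delete row 3 and column 2; the remaining 2×2 submatrix is [-6 -3; 1 -1].
Its determinant is (-6)·(-1) − (-3)·1 = 9.
The cofactor carries sign (−1)^(3+2) = −1, so C_{3,2} = −(9) = -9.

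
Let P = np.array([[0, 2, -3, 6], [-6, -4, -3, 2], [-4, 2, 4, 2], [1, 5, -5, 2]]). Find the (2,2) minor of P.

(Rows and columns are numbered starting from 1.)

Delete row 2 and column 2; the remaining 3×3 submatrix is [0 -3 6; -4 4 2; 1 -5 2].
Its determinant is 66.

66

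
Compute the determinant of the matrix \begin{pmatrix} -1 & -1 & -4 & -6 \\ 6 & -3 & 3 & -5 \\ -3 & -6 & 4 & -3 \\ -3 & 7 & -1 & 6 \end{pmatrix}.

-1280

Expand along row 1:
  + (-1) · M_11   where M_11 = det([-3 3 -5; -6 4 -3; 7 -1 6]) = 92
  − (-1) · M_12   where M_12 = det([6 3 -5; -3 4 -3; -3 -1 6]) = 132
  + (-4) · M_13   where M_13 = det([6 -3 -5; -3 -6 -3; -3 7 6]) = 24
  − (-6) · M_14   where M_14 = det([6 -3 3; -3 -6 4; -3 7 -1]) = -204
det = (+1)·(-1)·(92) + (-1)·(-1)·(132) + (+1)·(-4)·(24) + (-1)·(-6)·(-204) = -1280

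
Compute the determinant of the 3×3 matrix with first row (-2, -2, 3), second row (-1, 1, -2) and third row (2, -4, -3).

The determinant is 42.

Expand along column 1:
  + (-2) · |1 -2; -4 -3| = (-2)·(-3 − 8) = 22
  − (-1) · |-2 3; -4 -3| = −(-1)·(6 − (-12)) = 18
  + 2 · |-2 3; 1 -2| = 2·(4 − 3) = 2
Sum: (22) + (18) + (2) = 42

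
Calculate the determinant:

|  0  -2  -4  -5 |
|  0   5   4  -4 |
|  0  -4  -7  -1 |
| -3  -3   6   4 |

Expand along column 1 (it has 3 zeros):
  − (-3) · M_41   where M_41 = det([-2 -4 -5; 5 4 -4; -4 -7 -1]) = 75
det = (-1)·(-3)·(75) = 225

225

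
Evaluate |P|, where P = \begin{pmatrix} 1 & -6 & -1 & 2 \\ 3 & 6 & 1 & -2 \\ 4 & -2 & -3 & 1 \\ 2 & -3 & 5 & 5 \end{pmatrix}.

Expand along row 1:
  + (1) · M_11   where M_11 = det([6 1 -2; -2 -3 1; -3 5 5]) = -75
  − (-6) · M_12   where M_12 = det([3 1 -2; 4 -3 1; 2 5 5]) = -130
  + (-1) · M_13   where M_13 = det([3 6 -2; 4 -2 1; 2 -3 5]) = -113
  − (2) · M_14   where M_14 = det([3 6 1; 4 -2 -3; 2 -3 5]) = -221
det = (+1)·(1)·(-75) + (-1)·(-6)·(-130) + (+1)·(-1)·(-113) + (-1)·(2)·(-221) = -300

det(P) = -300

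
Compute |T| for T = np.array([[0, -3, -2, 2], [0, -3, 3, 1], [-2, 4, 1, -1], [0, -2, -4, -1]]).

Expand along column 1 (it has 3 zeros):
  + (-2) · M_31   where M_31 = det([-3 -2 2; -3 3 1; -2 -4 -1]) = 43
det = (+1)·(-2)·(43) = -86

|T| = -86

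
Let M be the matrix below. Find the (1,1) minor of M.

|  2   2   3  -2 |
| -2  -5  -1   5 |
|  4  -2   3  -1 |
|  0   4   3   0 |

-101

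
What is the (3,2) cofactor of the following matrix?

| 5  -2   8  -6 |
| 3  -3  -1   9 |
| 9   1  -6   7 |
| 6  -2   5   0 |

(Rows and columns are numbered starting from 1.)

-81

Delete row 3 and column 2; the remaining 3×3 submatrix is [5 8 -6; 3 -1 9; 6 5 0].
Its determinant is 81.
The cofactor carries sign (−1)^(3+2) = −1, so C_{3,2} = −(81) = -81.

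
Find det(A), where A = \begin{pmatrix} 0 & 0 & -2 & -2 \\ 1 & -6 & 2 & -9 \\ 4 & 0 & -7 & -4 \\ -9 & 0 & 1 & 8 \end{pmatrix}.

Expand along column 2 (it has 3 zeros):
  + (-6) · M_22   where M_22 = det([0 -2 -2; 4 -7 -4; -9 1 8]) = 110
det = (+1)·(-6)·(110) = -660

The determinant is -660.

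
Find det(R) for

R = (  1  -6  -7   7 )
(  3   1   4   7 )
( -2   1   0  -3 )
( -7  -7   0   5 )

The determinant is -690.

Expand along column 3 (it has 2 zeros):
  + (-7) · M_13   where M_13 = det([3 1 7; -2 1 -3; -7 -7 5]) = 130
  − (4) · M_23   where M_23 = det([1 -6 7; -2 1 -3; -7 -7 5]) = -55
det = (+1)·(-7)·(130) + (-1)·(4)·(-55) = -690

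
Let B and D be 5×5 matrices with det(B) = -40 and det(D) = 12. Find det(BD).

The determinant is -480.

det(BD) = det(B)·det(D) = (-40)·(12) = -480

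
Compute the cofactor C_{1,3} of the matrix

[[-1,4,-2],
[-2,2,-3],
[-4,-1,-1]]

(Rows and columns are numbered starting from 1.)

Delete row 1 and column 3; the remaining 2×2 submatrix is [-2 2; -4 -1].
Its determinant is (-2)·(-1) − 2·(-4) = 10.
The cofactor carries sign (−1)^(1+3) = +1, so C_{1,3} = +(10) = 10.

10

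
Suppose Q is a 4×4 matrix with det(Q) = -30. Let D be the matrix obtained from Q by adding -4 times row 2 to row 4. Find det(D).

Adding a multiple of one row to another leaves the determinant unchanged.
det(D) = (1)·(-30) = -30

The determinant is -30.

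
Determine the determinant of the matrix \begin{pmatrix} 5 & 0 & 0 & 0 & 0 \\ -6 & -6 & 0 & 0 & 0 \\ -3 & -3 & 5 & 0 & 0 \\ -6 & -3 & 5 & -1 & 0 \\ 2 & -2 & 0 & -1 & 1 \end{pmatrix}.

150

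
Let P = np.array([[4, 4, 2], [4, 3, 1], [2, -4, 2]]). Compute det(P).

|P| = -28

Expand along column 1:
  + 4 · |3 1; -4 2| = 4·(6 − (-4)) = 40
  − 4 · |4 2; -4 2| = −4·(8 − (-8)) = -64
  + 2 · |4 2; 3 1| = 2·(4 − 6) = -4
Sum: (40) + (-64) + (-4) = -28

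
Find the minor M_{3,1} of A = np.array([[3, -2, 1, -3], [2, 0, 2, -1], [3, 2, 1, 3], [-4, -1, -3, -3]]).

The minor is 13.

Delete row 3 and column 1; the remaining 3×3 submatrix is [-2 1 -3; 0 2 -1; -1 -3 -3].
Its determinant is 13.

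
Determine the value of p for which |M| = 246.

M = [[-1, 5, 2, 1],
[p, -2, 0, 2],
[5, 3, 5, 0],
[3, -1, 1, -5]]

Expanding along the row containing p, det(M) is linear in p: det(M) = (87)·p + (-102).
Set (87)·p + (-102) = 246  ⇒  (87)·p = 348  ⇒  p = 4.

4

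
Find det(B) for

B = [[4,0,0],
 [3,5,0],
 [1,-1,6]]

The determinant is 120.

B is lower triangular, so det(B) is the product of the diagonal entries:
det = (4) · (5) · (6) = 120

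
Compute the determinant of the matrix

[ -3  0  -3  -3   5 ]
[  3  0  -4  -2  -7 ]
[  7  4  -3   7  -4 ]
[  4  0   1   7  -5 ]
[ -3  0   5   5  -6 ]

The determinant is 6224.

Expand along column 2 (it has 4 zeros):
  − (4) · M_32   where M_32 = det([-3 -3 -3 5; 3 -4 -2 -7; 4 1 7 -5; -3 5 5 -6]) = -1556
det = (-1)·(4)·(-1556) = 6224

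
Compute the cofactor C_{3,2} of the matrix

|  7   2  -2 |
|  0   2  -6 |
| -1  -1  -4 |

Delete row 3 and column 2; the remaining 2×2 submatrix is [7 -2; 0 -6].
Its determinant is 7·(-6) − (-2)·0 = -42.
The cofactor carries sign (−1)^(3+2) = −1, so C_{3,2} = −(-42) = 42.

42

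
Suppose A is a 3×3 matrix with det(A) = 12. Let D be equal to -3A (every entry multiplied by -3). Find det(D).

-324

For a 3×3 matrix, det(-3A) = (-3)^3·det(A) = -27·det(A).
det(D) = (-27)·(12) = -324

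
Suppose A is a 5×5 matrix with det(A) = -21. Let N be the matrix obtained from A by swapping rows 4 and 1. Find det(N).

|N| = 21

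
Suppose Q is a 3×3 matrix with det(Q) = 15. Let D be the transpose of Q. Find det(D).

|D| = 15

det(Qᵀ) = det(Q).
det(D) = (1)·(15) = 15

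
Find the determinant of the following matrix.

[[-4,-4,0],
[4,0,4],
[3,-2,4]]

Expand along column 2:
  − (-4) · |4 4; 3 4| = −(-4)·(16 − 12) = 16
  − (-2) · |-4 0; 4 4| = −(-2)·(-16 − 0) = -32
Sum: (16) + (-32) = -16

The determinant is -16.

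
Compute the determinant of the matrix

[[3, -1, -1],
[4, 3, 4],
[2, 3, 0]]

-50

Expand along row 3:
  + 2 · |-1 -1; 3 4| = 2·(-4 − (-3)) = -2
  − 3 · |3 -1; 4 4| = −3·(12 − (-4)) = -48
Sum: (-2) + (-48) = -50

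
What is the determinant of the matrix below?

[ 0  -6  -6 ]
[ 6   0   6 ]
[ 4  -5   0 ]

36

Expand along column 1:
  − 6 · |-6 -6; -5 0| = −6·(0 − 30) = 180
  + 4 · |-6 -6; 0 6| = 4·(-36 − 0) = -144
Sum: (180) + (-144) = 36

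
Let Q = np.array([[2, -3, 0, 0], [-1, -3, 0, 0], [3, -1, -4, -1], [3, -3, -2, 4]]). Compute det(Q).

Q is block lower-triangular with a 2×2 block and a 2×2 block on the diagonal, so its determinant equals the product of the determinants of the diagonal blocks.
det of the 2×2 block = -9
det of the 2×2 block = -18
det = (-9)·(-18) = 162

det(Q) = 162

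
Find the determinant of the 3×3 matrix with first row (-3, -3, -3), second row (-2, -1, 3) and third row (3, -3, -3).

The determinant is -72.

Expand along row 1:
  + (-3) · |-1 3; -3 -3| = (-3)·(3 − (-9)) = -36
  − (-3) · |-2 3; 3 -3| = −(-3)·(6 − 9) = -9
  + (-3) · |-2 -1; 3 -3| = (-3)·(6 − (-3)) = -27
Sum: (-36) + (-9) + (-27) = -72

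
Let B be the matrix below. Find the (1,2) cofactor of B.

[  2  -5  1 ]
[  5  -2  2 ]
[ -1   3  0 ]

Delete row 1 and column 2; the remaining 2×2 submatrix is [5 2; -1 0].
Its determinant is 5·0 − 2·(-1) = 2.
The cofactor carries sign (−1)^(1+2) = −1, so C_{1,2} = −(2) = -2.

The cofactor is -2.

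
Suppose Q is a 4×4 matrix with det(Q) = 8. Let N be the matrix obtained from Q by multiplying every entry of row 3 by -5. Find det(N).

Scaling one row by -5 multiplies the determinant by -5.
det(N) = (-5)·(8) = -40

-40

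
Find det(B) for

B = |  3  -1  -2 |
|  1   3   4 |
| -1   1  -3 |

The determinant is -46.

Expand along column 1:
  + 3 · |3 4; 1 -3| = 3·(-9 − 4) = -39
  − 1 · |-1 -2; 1 -3| = −1·(3 − (-2)) = -5
  + (-1) · |-1 -2; 3 4| = (-1)·(-4 − (-6)) = -2
Sum: (-39) + (-5) + (-2) = -46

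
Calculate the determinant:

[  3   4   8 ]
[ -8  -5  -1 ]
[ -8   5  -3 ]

The determinant is -644.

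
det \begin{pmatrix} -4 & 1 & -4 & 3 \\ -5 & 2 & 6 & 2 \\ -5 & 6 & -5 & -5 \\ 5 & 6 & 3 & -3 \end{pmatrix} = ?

Expand along row 1:
  + (-4) · M_11   where M_11 = det([2 6 2; 6 -5 -5; 6 3 -3]) = 84
  − (1) · M_12   where M_12 = det([-5 6 2; -5 -5 -5; 5 3 -3]) = -370
  + (-4) · M_13   where M_13 = det([-5 2 2; -5 6 -5; 5 6 -3]) = -260
  − (3) · M_14   where M_14 = det([-5 2 6; -5 6 -5; 5 6 3]) = -620
det = (+1)·(-4)·(84) + (-1)·(1)·(-370) + (+1)·(-4)·(-260) + (-1)·(3)·(-620) = 2934

The determinant is 2934.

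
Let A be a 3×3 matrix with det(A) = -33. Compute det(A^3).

det(A^3) = (det A)^3 = (-33)^3 = -35937

The determinant is -35937.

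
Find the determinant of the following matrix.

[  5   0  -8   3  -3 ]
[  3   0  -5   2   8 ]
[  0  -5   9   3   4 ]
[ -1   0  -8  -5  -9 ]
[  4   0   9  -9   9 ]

The determinant is 44020.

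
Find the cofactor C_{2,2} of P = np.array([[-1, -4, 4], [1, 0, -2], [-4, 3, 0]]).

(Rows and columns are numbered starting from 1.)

Delete row 2 and column 2; the remaining 2×2 submatrix is [-1 4; -4 0].
Its determinant is (-1)·0 − 4·(-4) = 16.
The cofactor carries sign (−1)^(2+2) = +1, so C_{2,2} = +(16) = 16.

The cofactor is 16.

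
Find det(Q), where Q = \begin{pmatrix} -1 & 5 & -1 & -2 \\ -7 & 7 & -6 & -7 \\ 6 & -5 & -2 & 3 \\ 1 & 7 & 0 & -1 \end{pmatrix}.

Expand along row 4 (it has 1 zero):
  − (1) · M_41   where M_41 = det([5 -1 -2; 7 -6 -7; -5 -2 3]) = -86
  + (7) · M_42   where M_42 = det([-1 -1 -2; -7 -6 -7; 6 -2 3]) = -47
  + (-1) · M_44   where M_44 = det([-1 5 -1; -7 7 -6; 6 -5 -2]) = -199
det = (-1)·(1)·(-86) + (+1)·(7)·(-47) + (+1)·(-1)·(-199) = -44

-44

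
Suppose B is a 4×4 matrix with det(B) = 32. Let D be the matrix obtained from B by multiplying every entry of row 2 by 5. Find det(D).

160

Scaling one row by 5 multiplies the determinant by 5.
det(D) = (5)·(32) = 160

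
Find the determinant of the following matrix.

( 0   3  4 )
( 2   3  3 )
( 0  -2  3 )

Expand along column 1:
  − 2 · |3 4; -2 3| = −2·(9 − (-8)) = -34

-34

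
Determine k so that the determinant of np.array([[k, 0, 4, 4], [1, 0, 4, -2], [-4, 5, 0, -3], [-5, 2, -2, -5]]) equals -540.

Expanding along the row containing k, det(B) is linear in k: det(B) = (96)·k + (-444).
Set (96)·k + (-444) = -540  ⇒  (96)·k = -96  ⇒  k = -1.

k = -1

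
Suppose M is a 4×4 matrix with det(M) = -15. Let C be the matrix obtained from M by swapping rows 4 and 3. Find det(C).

15

Swapping two rows multiplies the determinant by −1.
det(C) = (-1)·(-15) = 15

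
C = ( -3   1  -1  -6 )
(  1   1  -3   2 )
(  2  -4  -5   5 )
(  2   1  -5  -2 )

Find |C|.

The determinant is -342.

Expand along row 1:
  + (-3) · M_11   where M_11 = det([1 -3 2; -4 -5 5; 1 -5 -2]) = 94
  − (1) · M_12   where M_12 = det([1 -3 2; 2 -5 5; 2 -5 -2]) = -7
  + (-1) · M_13   where M_13 = det([1 1 2; 2 -4 5; 2 1 -2]) = 37
  − (-6) · M_14   where M_14 = det([1 1 -3; 2 -4 -5; 2 1 -5]) = -5
det = (+1)·(-3)·(94) + (-1)·(1)·(-7) + (+1)·(-1)·(37) + (-1)·(-6)·(-5) = -342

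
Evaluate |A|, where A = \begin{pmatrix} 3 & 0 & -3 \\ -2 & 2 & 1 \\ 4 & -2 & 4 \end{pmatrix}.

|A| = 42

Expand along column 2:
  + 2 · |3 -3; 4 4| = 2·(12 − (-12)) = 48
  − (-2) · |3 -3; -2 1| = −(-2)·(3 − 6) = -6
Sum: (48) + (-6) = 42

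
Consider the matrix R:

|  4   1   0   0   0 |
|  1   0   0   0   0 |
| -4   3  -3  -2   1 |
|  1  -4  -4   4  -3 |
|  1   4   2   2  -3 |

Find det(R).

|R| = -38

R is block lower-triangular with a 2×2 block and a 3×3 block on the diagonal, so its determinant equals the product of the determinants of the diagonal blocks.
det of the 2×2 block = -1
det of the 3×3 block = 38
det = (-1)·(38) = -38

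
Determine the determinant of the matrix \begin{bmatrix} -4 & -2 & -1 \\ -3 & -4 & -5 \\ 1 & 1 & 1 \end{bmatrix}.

Expand along row 1:
  + (-4) · |-4 -5; 1 1| = (-4)·(-4 − (-5)) = -4
  − (-2) · |-3 -5; 1 1| = −(-2)·(-3 − (-5)) = 4
  + (-1) · |-3 -4; 1 1| = (-1)·(-3 − (-4)) = -1
Sum: (-4) + (4) + (-1) = -1

-1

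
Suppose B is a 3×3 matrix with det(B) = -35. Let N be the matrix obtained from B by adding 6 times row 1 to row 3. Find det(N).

-35

Adding a multiple of one row to another leaves the determinant unchanged.
det(N) = (1)·(-35) = -35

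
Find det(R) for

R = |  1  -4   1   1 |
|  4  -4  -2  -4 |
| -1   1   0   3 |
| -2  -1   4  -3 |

Expand along row 3 (it has 1 zero):
  + (-1) · M_31   where M_31 = det([-4 1 1; -4 -2 -4; -1 4 -3]) = -114
  − (1) · M_32   where M_32 = det([1 1 1; 4 -2 -4; -2 4 -3]) = 54
  − (3) · M_34   where M_34 = det([1 -4 1; 4 -4 -2; -2 -1 4]) = 18
det = (+1)·(-1)·(-114) + (-1)·(1)·(54) + (-1)·(3)·(18) = 6

det(R) = 6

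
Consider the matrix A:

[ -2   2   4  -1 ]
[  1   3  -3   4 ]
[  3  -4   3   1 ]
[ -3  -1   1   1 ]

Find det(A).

Expand along row 1:
  + (-2) · M_11   where M_11 = det([3 -3 4; -4 3 1; -1 1 1]) = -7
  − (2) · M_12   where M_12 = det([1 -3 4; 3 3 1; -3 1 1]) = 68
  + (4) · M_13   where M_13 = det([1 3 4; 3 -4 1; -3 -1 1]) = -81
  − (-1) · M_14   where M_14 = det([1 3 -3; 3 -4 3; -3 -1 1]) = 8
det = (+1)·(-2)·(-7) + (-1)·(2)·(68) + (+1)·(4)·(-81) + (-1)·(-1)·(8) = -438

det(A) = -438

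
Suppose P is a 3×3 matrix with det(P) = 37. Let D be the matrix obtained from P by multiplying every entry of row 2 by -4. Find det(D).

Scaling one row by -4 multiplies the determinant by -4.
det(D) = (-4)·(37) = -148

-148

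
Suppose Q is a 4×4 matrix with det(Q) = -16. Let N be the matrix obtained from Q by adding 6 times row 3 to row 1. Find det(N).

The determinant is -16.

Adding a multiple of one row to another leaves the determinant unchanged.
det(N) = (1)·(-16) = -16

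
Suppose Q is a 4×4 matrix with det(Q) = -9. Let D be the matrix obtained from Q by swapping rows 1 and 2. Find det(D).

|D| = 9

Swapping two rows multiplies the determinant by −1.
det(D) = (-1)·(-9) = 9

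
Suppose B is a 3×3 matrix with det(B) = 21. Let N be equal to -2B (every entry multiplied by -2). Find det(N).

For a 3×3 matrix, det(-2B) = (-2)^3·det(B) = -8·det(B).
det(N) = (-8)·(21) = -168

The determinant is -168.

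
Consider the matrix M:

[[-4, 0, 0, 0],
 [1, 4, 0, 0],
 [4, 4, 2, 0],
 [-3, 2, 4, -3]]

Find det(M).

The determinant is 96.

M is lower triangular, so det(M) is the product of the diagonal entries:
det = (-4) · (4) · (2) · (-3) = 96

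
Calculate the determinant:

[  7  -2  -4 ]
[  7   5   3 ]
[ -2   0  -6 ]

-322

Expand along row 3:
  + (-2) · |-2 -4; 5 3| = (-2)·(-6 − (-20)) = -28
  + (-6) · |7 -2; 7 5| = (-6)·(35 − (-14)) = -294
Sum: (-28) + (-294) = -322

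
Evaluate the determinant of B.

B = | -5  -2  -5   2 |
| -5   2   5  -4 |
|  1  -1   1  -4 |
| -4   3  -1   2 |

458

Expand along row 1:
  + (-5) · M_11   where M_11 = det([2 5 -4; -1 1 -4; 3 -1 2]) = -46
  − (-2) · M_12   where M_12 = det([-5 5 -4; 1 1 -4; -4 -1 2]) = 68
  + (-5) · M_13   where M_13 = det([-5 2 -4; 1 -1 -4; -4 3 2]) = -18
  − (2) · M_14   where M_14 = det([-5 2 5; 1 -1 1; -4 3 -1]) = -1
det = (+1)·(-5)·(-46) + (-1)·(-2)·(68) + (+1)·(-5)·(-18) + (-1)·(2)·(-1) = 458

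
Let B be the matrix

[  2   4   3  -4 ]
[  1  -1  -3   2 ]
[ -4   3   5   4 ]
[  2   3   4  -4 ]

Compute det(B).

116

Expand along row 1:
  + (2) · M_11   where M_11 = det([-1 -3 2; 3 5 4; 3 4 -4]) = -42
  − (4) · M_12   where M_12 = det([1 -3 2; -4 5 4; 2 4 -4]) = -64
  + (3) · M_13   where M_13 = det([1 -1 2; -4 3 4; 2 3 -4]) = -52
  − (-4) · M_14   where M_14 = det([1 -1 -3; -4 3 5; 2 3 4]) = 25
det = (+1)·(2)·(-42) + (-1)·(4)·(-64) + (+1)·(3)·(-52) + (-1)·(-4)·(25) = 116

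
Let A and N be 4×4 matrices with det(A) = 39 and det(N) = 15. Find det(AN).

|AN| = 585

det(AN) = det(A)·det(N) = (39)·(15) = 585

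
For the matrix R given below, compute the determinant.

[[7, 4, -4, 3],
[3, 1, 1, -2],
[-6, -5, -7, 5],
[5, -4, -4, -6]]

The determinant is -94.

Expand along row 1:
  + (7) · M_11   where M_11 = det([1 1 -2; -5 -7 5; -4 -4 -6]) = 28
  − (4) · M_12   where M_12 = det([3 1 -2; -6 -7 5; 5 -4 -6]) = 57
  + (-4) · M_13   where M_13 = det([3 1 -2; -6 -5 5; 5 -4 -6]) = 41
  − (3) · M_14   where M_14 = det([3 1 1; -6 -5 -7; 5 -4 -4]) = -34
det = (+1)·(7)·(28) + (-1)·(4)·(57) + (+1)·(-4)·(41) + (-1)·(3)·(-34) = -94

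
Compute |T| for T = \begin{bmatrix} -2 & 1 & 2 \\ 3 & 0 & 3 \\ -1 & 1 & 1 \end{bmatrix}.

6

Expand along column 2:
  − 1 · |3 3; -1 1| = −1·(3 − (-3)) = -6
  − 1 · |-2 2; 3 3| = −1·(-6 − 6) = 12
Sum: (-6) + (12) = 6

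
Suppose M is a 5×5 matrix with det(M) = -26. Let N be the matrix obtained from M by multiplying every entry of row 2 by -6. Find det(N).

det(N) = 156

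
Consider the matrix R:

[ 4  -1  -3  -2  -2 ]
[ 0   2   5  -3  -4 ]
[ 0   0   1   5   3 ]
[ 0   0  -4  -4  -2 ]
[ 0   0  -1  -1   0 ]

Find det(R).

det(R) = 64

R is block upper-triangular with a 2×2 block and a 3×3 block on the diagonal, so its determinant equals the product of the determinants of the diagonal blocks.
det of the 2×2 block = 8
det of the 3×3 block = 8
det = (8)·(8) = 64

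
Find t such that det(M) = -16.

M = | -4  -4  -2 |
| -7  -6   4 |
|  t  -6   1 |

Expanding along the column containing t, det(M) is linear in t: det(M) = (-28)·t + (-184).
Set (-28)·t + (-184) = -16  ⇒  (-28)·t = 168  ⇒  t = -6.

-6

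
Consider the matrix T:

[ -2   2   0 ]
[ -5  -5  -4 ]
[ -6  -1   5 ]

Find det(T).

156

Expand along row 1:
  + (-2) · |-5 -4; -1 5| = (-2)·(-25 − 4) = 58
  − 2 · |-5 -4; -6 5| = −2·(-25 − 24) = 98
Sum: (58) + (98) = 156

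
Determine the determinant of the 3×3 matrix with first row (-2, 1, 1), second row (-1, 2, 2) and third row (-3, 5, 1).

Expand along row 1:
  + (-2) · |2 2; 5 1| = (-2)·(2 − 10) = 16
  − 1 · |-1 2; -3 1| = −1·(-1 − (-6)) = -5
  + 1 · |-1 2; -3 5| = 1·(-5 − (-6)) = 1
Sum: (16) + (-5) + (1) = 12

12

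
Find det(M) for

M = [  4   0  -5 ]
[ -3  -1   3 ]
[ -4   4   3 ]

Expand along row 1:
  + 4 · |-1 3; 4 3| = 4·(-3 − 12) = -60
  + (-5) · |-3 -1; -4 4| = (-5)·(-12 − 4) = 80
Sum: (-60) + (80) = 20

|M| = 20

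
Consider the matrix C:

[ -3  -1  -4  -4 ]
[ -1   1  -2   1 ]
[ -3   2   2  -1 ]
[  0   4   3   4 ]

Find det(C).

45

Expand along row 4 (it has 1 zero):
  + (4) · M_42   where M_42 = det([-3 -4 -4; -1 -2 1; -3 2 -1]) = 48
  − (3) · M_43   where M_43 = det([-3 -1 -4; -1 1 1; -3 2 -1]) = 9
  + (4) · M_44   where M_44 = det([-3 -1 -4; -1 1 -2; -3 2 2]) = -30
det = (+1)·(4)·(48) + (-1)·(3)·(9) + (+1)·(4)·(-30) = 45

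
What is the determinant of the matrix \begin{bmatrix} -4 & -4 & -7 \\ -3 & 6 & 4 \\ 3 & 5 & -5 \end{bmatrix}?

443

Expand along column 1:
  + (-4) · |6 4; 5 -5| = (-4)·(-30 − 20) = 200
  − (-3) · |-4 -7; 5 -5| = −(-3)·(20 − (-35)) = 165
  + 3 · |-4 -7; 6 4| = 3·(-16 − (-42)) = 78
Sum: (200) + (165) + (78) = 443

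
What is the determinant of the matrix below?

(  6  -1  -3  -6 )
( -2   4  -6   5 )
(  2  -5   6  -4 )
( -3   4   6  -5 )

9

Expand along row 1:
  + (6) · M_11   where M_11 = det([4 -6 5; -5 6 -4; 4 6 -5]) = -48
  − (-1) · M_12   where M_12 = det([-2 -6 5; 2 6 -4; -3 6 -5]) = 30
  + (-3) · M_13   where M_13 = det([-2 4 5; 2 -5 -4; -3 4 -5]) = -29
  − (-6) · M_14   where M_14 = det([-2 4 -6; 2 -5 6; -3 4 6]) = 30
det = (+1)·(6)·(-48) + (-1)·(-1)·(30) + (+1)·(-3)·(-29) + (-1)·(-6)·(30) = 9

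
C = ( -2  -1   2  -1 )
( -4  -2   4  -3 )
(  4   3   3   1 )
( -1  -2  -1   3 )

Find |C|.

17

Expand along row 1:
  + (-2) · M_11   where M_11 = det([-2 4 -3; 3 3 1; -2 -1 3]) = -73
  − (-1) · M_12   where M_12 = det([-4 4 -3; 4 3 1; -1 -1 3]) = -89
  + (2) · M_13   where M_13 = det([-4 -2 -3; 4 3 1; -1 -2 3]) = -3
  − (-1) · M_14   where M_14 = det([-4 -2 4; 4 3 3; -1 -2 -1]) = -34
det = (+1)·(-2)·(-73) + (-1)·(-1)·(-89) + (+1)·(2)·(-3) + (-1)·(-1)·(-34) = 17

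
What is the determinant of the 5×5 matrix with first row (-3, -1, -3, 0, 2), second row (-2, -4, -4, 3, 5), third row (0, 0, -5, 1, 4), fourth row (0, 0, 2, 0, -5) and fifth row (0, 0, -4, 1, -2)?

The matrix is block upper-triangular with a 2×2 block and a 3×3 block on the diagonal, so its determinant equals the product of the determinants of the diagonal blocks.
det of the 2×2 block = 10
det of the 3×3 block = 7
det = (10)·(7) = 70

70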